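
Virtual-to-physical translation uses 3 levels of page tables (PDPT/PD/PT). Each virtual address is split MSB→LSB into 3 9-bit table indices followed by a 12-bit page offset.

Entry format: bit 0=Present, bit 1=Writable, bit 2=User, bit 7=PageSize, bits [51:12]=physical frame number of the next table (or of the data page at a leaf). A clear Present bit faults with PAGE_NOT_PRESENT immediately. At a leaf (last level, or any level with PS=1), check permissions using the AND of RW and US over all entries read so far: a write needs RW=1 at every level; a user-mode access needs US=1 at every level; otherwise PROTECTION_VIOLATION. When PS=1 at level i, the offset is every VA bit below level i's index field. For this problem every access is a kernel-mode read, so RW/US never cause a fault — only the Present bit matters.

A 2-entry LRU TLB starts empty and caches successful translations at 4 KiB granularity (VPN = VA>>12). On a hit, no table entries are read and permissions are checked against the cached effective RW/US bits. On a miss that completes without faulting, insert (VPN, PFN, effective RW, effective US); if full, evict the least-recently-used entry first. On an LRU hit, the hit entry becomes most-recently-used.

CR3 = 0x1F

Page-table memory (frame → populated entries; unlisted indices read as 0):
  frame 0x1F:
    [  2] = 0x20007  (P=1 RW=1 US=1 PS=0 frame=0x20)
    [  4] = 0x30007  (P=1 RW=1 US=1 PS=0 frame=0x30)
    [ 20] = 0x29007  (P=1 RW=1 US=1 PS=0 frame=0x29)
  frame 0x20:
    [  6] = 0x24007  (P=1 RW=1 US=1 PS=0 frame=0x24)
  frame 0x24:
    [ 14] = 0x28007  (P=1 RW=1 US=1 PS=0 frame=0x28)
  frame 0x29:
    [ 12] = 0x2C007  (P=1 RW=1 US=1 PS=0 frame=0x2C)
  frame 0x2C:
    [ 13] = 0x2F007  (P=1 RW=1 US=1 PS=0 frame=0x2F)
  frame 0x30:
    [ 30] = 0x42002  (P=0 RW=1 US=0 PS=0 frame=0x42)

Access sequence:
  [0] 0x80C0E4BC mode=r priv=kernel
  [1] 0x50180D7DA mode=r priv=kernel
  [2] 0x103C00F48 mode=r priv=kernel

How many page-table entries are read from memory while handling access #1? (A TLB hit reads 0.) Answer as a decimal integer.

Walk each access:
#0 VA=0x80C0E4BC (r,kernel):
  L0: frame=0x1F idx=2 entry=0x20007 [P=1 RW=1 US=1 PS=0]
  L1: frame=0x20 idx=6 entry=0x24007 [P=1 RW=1 US=1 PS=0]
  L2: frame=0x24 idx=14 entry=0x28007 [P=1 RW=1 US=1 PS=0]
  ✓ 0x284BC  — 3 lookups
#1 VA=0x50180D7DA (r,kernel):
  L0: frame=0x1F idx=20 entry=0x29007 [P=1 RW=1 US=1 PS=0]
  L1: frame=0x29 idx=12 entry=0x2C007 [P=1 RW=1 US=1 PS=0]
  L2: frame=0x2C idx=13 entry=0x2F007 [P=1 RW=1 US=1 PS=0]
  ✓ 0x2F7DA  — 3 lookups
#2 VA=0x103C00F48 (r,kernel):
  L0: frame=0x1F idx=4 entry=0x30007 [P=1 RW=1 US=1 PS=0]
  L1: frame=0x30 idx=30 entry=0x42002 [P=0 RW=1 US=0 PS=0]
  → PAGE_NOT_PRESENT  (2 entries read)

Entries read for #1: 3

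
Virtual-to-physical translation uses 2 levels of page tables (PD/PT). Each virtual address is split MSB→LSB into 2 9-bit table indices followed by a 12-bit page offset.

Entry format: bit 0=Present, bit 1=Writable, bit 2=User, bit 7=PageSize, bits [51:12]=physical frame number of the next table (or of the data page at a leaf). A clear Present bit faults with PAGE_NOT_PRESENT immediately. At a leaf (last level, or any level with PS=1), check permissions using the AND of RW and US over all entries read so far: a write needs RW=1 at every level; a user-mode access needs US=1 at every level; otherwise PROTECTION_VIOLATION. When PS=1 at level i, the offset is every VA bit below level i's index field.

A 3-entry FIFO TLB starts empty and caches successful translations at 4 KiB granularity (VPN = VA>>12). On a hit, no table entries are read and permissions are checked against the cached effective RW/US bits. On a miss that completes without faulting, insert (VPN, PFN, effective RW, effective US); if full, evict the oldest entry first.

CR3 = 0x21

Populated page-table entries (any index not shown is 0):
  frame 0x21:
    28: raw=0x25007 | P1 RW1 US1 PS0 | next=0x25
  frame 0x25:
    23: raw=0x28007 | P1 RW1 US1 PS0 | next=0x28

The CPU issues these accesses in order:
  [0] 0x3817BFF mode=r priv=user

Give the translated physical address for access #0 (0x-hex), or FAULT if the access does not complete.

Walk each access:
#0 VA=0x3817BFF (r,user):
  lvl0: tbl 0x21, slot 28 ⇒ 0x25007 (P1/RW1/US1/PS0)
  lvl1: tbl 0x25, slot 23 ⇒ 0x28007 (P1/RW1/US1/PS0)
  → PA=0x28BFF  (2 entries read)

Access #0 PA: 0x28BFF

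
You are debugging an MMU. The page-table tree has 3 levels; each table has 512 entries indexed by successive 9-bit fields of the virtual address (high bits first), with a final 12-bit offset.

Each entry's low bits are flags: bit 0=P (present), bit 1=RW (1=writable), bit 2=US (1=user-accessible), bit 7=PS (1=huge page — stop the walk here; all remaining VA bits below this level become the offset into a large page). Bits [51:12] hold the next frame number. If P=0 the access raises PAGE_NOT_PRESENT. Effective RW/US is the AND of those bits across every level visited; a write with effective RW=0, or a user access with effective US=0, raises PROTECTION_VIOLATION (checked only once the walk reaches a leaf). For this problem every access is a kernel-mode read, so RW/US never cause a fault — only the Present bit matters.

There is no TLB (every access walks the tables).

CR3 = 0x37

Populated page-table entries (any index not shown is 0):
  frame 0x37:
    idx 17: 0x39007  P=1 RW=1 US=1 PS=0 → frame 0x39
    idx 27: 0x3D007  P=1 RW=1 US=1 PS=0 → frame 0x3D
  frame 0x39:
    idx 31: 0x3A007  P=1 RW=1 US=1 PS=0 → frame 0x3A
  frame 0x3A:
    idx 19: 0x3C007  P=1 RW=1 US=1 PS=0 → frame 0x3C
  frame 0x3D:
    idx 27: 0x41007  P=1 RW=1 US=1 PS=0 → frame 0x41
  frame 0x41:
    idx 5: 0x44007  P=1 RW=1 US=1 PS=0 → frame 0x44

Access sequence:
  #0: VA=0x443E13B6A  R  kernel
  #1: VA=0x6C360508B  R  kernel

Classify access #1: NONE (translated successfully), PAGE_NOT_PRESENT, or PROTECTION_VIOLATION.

Per-access translation:
#0 VA=0x443E13B6A (r,kernel):
  [0] read 0x37 idx=17: raw=0x39007 flags P=1 W=1 U=1 S=0
  [1] read 0x39 idx=31: raw=0x3A007 flags P=1 W=1 U=1 S=0
  [2] read 0x3A idx=19: raw=0x3C007 flags P=1 W=1 U=1 S=0
  ✓ 0x3CB6A  — 3 lookups
#1 VA=0x6C360508B (r,kernel):
  [0] read 0x37 idx=27: raw=0x3D007 flags P=1 W=1 U=1 S=0
  [1] read 0x3D idx=27: raw=0x41007 flags P=1 W=1 U=1 S=0
  [2] read 0x41 idx=5: raw=0x44007 flags P=1 W=1 U=1 S=0
  ✓ 0x4408B  — 3 lookups

Access #1 fault: NONE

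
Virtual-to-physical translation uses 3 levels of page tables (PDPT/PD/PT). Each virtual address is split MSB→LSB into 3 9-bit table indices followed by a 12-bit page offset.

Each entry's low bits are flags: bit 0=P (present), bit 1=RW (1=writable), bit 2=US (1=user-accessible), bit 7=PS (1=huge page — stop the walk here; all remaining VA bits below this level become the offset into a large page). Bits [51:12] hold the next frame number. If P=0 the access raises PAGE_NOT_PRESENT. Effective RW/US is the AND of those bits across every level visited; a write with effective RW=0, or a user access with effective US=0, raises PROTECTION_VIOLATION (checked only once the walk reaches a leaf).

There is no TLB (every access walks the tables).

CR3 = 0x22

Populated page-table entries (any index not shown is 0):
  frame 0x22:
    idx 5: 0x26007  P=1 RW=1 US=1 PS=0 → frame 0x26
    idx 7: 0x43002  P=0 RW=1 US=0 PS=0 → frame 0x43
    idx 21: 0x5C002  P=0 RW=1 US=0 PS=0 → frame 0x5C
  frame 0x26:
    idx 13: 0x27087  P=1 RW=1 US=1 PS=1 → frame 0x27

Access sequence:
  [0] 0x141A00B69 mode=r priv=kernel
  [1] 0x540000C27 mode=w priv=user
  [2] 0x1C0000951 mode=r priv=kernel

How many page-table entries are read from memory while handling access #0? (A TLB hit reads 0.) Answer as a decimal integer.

Walk each access:
#0 VA=0x141A00B69 (r,kernel):
  L0 @0x22[5] → 0x26007  P=1,RW=1,US=1,PS=0
  L1 @0x26[13] → 0x27087  P=1,RW=1,US=1,PS=1
  ⇒ phys 0x27B69 (huge @L1)  [2 reads]
#1 VA=0x540000C27 (w,user):
  L0 @0x22[21] → 0x5C002  P=0,RW=1,US=0,PS=0
  → PAGE_NOT_PRESENT  (1 entries read)
#2 VA=0x1C0000951 (r,kernel):
  L0 @0x22[7] → 0x43002  P=0,RW=1,US=0,PS=0
  → PAGE_NOT_PRESENT  (1 entries read)

Entries read for #0: 2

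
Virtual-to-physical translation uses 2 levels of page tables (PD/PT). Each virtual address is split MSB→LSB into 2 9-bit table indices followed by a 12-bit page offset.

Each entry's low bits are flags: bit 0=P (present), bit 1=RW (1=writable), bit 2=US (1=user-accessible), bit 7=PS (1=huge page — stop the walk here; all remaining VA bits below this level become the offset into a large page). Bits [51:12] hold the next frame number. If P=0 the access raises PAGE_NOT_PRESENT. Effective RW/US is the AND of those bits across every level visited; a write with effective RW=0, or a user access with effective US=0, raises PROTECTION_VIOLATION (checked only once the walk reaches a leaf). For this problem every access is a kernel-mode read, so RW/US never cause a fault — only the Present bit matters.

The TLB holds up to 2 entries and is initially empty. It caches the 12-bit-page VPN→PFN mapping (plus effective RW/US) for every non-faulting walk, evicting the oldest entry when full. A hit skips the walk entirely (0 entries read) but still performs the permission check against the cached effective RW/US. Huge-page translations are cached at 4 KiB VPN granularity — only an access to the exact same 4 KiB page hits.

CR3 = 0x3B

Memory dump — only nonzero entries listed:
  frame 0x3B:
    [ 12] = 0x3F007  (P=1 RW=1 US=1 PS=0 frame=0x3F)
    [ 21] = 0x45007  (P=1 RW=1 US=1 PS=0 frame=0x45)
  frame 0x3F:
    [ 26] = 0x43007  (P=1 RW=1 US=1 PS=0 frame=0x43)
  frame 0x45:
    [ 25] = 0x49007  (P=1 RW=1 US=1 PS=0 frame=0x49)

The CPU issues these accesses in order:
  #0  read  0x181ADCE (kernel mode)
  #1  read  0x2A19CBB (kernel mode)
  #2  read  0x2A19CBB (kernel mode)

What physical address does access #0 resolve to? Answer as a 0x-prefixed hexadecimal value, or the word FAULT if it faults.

Walk each access:
#0 VA=0x181ADCE (r,kernel):
  lvl0: tbl 0x3B, slot 12 ⇒ 0x3F007 (P1/RW1/US1/PS0)
  lvl1: tbl 0x3F, slot 26 ⇒ 0x43007 (P1/RW1/US1/PS0)
  ✓ 0x43DCE  — 2 lookups
#1 VA=0x2A19CBB (r,kernel):
  lvl0: tbl 0x3B, slot 21 ⇒ 0x45007 (P1/RW1/US1/PS0)
  lvl1: tbl 0x45, slot 25 ⇒ 0x49007 (P1/RW1/US1/PS0)
  ✓ 0x49CBB  — 2 lookups
#2 VA=0x2A19CBB (r,kernel):
  TLB hit vpn=0x2A19 → PA=0x49CBB

Access #0 PA: 0x43DCE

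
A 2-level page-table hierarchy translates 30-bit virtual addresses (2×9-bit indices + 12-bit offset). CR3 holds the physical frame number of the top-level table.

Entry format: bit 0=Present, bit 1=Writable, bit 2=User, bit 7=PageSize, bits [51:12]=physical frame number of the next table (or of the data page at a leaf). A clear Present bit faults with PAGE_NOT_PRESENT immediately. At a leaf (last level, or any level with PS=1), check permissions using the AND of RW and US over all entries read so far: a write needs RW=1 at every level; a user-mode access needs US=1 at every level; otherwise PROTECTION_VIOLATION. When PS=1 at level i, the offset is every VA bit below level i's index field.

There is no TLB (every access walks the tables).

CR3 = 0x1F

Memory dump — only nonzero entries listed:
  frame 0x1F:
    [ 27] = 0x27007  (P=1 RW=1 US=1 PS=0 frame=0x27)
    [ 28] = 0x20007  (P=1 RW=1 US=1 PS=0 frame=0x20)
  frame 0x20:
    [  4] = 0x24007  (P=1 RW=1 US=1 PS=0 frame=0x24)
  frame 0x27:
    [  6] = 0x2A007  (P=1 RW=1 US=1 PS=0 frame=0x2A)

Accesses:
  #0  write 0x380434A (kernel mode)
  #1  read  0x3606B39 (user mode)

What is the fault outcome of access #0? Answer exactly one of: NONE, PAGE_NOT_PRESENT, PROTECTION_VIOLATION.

Walk each access:
#0 VA=0x380434A (w,kernel):
  L0: frame=0x1F idx=28 entry=0x20007 [P=1 RW=1 US=1 PS=0]
  L1: frame=0x20 idx=4 entry=0x24007 [P=1 RW=1 US=1 PS=0]
  ⇒ phys 0x2434A  [2 reads]
#1 VA=0x3606B39 (r,user):
  L0: frame=0x1F idx=27 entry=0x27007 [P=1 RW=1 US=1 PS=0]
  L1: frame=0x27 idx=6 entry=0x2A007 [P=1 RW=1 US=1 PS=0]
  ⇒ phys 0x2AB39  [2 reads]

Access #0 fault: NONE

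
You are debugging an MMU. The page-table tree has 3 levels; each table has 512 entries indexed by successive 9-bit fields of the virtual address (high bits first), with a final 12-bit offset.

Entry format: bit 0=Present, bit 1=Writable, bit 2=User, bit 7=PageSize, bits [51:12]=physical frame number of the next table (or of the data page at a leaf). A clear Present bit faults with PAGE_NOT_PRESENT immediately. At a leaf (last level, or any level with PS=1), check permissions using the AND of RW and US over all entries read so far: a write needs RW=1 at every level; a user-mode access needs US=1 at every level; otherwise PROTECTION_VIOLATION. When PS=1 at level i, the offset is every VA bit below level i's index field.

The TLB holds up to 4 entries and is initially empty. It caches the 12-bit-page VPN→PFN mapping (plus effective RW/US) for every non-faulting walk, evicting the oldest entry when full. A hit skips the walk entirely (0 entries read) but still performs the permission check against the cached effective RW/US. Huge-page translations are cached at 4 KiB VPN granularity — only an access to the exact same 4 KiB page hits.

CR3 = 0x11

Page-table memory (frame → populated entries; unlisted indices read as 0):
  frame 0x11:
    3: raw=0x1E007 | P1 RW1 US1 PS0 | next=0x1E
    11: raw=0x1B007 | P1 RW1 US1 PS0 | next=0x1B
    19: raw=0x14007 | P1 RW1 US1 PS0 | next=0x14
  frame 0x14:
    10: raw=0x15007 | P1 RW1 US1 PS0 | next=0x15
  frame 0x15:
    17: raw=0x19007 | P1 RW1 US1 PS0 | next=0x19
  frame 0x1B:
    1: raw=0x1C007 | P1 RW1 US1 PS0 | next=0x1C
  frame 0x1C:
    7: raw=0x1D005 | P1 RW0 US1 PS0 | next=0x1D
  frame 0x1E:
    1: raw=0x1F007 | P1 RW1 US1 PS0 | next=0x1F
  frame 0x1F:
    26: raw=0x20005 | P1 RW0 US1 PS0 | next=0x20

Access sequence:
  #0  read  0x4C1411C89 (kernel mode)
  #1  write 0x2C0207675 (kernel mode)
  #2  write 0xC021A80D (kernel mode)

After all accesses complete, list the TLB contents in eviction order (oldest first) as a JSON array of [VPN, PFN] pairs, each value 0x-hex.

Per-access translation:
#0 VA=0x4C1411C89 (r,kernel):
  L0: frame=0x11 idx=19 entry=0x14007 [P=1 RW=1 US=1 PS=0]
  L1: frame=0x14 idx=10 entry=0x15007 [P=1 RW=1 US=1 PS=0]
  L2: frame=0x15 idx=17 entry=0x19007 [P=1 RW=1 US=1 PS=0]
  ⇒ phys 0x19C89  [3 reads]
#1 VA=0x2C0207675 (w,kernel):
  L0: frame=0x11 idx=11 entry=0x1B007 [P=1 RW=1 US=1 PS=0]
  L1: frame=0x1B idx=1 entry=0x1C007 [P=1 RW=1 US=1 PS=0]
  L2: frame=0x1C idx=7 entry=0x1D005 [P=1 RW=0 US=1 PS=0]
  ⇒ fault: PROTECTION_VIOLATION  — 3 lookups
#2 VA=0xC021A80D (w,kernel):
  L0: frame=0x11 idx=3 entry=0x1E007 [P=1 RW=1 US=1 PS=0]
  L1: frame=0x1E idx=1 entry=0x1F007 [P=1 RW=1 US=1 PS=0]
  L2: frame=0x1F idx=26 entry=0x20005 [P=1 RW=0 US=1 PS=0]
  ⇒ fault: PROTECTION_VIOLATION  — 3 lookups

TLB: [["0x4C1411", "0x19"]]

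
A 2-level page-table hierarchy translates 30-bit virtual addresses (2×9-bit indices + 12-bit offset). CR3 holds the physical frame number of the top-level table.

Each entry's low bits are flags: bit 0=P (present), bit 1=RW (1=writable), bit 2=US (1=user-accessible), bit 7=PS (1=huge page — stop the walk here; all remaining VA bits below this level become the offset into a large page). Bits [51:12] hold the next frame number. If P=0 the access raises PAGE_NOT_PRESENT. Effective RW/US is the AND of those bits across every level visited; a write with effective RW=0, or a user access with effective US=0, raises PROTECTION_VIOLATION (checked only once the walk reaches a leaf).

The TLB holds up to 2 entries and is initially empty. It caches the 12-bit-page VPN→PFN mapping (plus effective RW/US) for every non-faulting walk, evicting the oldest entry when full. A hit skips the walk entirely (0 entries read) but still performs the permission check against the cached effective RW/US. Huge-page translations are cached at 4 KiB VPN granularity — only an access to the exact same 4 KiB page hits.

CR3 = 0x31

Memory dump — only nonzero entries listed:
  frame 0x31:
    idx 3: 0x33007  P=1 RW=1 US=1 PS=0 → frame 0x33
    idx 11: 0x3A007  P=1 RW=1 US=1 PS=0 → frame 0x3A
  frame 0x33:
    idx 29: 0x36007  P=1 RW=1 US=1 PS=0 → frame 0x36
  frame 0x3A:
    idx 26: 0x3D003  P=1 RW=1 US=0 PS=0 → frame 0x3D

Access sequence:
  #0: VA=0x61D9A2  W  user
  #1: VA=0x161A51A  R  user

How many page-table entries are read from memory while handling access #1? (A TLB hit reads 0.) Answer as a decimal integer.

Walk each access:
#0 VA=0x61D9A2 (w,user):
  lvl0: tbl 0x31, slot 3 ⇒ 0x33007 (P1/RW1/US1/PS0)
  lvl1: tbl 0x33, slot 29 ⇒ 0x36007 (P1/RW1/US1/PS0)
  → PA=0x369A2  (2 entries read)
#1 VA=0x161A51A (r,user):
  lvl0: tbl 0x31, slot 11 ⇒ 0x3A007 (P1/RW1/US1/PS0)
  lvl1: tbl 0x3A, slot 26 ⇒ 0x3D003 (P1/RW1/US0/PS0)
  ✗ PROTECTION_VIOLATION  [2 reads]

Entries read for #1: 2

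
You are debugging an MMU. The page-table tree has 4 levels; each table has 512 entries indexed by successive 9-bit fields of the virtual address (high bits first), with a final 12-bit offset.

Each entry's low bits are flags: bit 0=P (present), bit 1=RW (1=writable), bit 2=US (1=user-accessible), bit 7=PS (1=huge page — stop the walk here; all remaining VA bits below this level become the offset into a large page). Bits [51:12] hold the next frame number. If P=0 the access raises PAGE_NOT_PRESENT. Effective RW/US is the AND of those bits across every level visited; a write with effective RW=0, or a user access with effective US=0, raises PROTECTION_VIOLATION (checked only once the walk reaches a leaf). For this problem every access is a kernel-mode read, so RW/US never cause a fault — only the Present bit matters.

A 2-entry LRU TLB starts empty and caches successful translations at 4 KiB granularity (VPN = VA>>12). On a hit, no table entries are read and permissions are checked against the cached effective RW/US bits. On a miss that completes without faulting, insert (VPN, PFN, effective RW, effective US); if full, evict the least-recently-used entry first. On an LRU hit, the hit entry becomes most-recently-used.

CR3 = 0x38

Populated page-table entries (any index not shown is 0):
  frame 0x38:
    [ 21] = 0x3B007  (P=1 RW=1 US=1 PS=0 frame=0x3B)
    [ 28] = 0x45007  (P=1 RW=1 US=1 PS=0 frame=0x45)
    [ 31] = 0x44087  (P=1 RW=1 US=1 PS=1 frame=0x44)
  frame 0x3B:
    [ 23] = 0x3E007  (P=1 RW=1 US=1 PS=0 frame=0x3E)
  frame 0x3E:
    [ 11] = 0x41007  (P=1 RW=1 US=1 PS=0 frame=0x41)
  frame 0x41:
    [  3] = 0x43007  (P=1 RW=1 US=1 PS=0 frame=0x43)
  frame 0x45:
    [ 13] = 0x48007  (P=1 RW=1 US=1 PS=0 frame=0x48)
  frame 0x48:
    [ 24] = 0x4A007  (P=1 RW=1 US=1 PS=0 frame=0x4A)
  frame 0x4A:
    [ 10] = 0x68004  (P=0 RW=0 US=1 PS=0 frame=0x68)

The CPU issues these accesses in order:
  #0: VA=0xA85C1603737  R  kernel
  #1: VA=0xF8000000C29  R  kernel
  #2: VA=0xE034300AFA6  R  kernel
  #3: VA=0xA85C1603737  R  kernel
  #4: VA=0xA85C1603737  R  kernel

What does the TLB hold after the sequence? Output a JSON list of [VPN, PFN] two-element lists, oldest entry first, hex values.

Per-access translation:
#0 VA=0xA85C1603737 (r,kernel):
  lvl0: tbl 0x38, slot 21 ⇒ 0x3B007 (P1/RW1/US1/PS0)
  lvl1: tbl 0x3B, slot 23 ⇒ 0x3E007 (P1/RW1/US1/PS0)
  lvl2: tbl 0x3E, slot 11 ⇒ 0x41007 (P1/RW1/US1/PS0)
  lvl3: tbl 0x41, slot 3 ⇒ 0x43007 (P1/RW1/US1/PS0)
  → PA=0x43737  (4 entries read)
#1 VA=0xF8000000C29 (r,kernel):
  lvl0: tbl 0x38, slot 31 ⇒ 0x44087 (P1/RW1/US1/PS1)
  → PA=0x44C29 (huge @L0)  (1 entries read)
#2 VA=0xE034300AFA6 (r,kernel):
  lvl0: tbl 0x38, slot 28 ⇒ 0x45007 (P1/RW1/US1/PS0)
  lvl1: tbl 0x45, slot 13 ⇒ 0x48007 (P1/RW1/US1/PS0)
  lvl2: tbl 0x48, slot 24 ⇒ 0x4A007 (P1/RW1/US1/PS0)
  lvl3: tbl 0x4A, slot 10 ⇒ 0x68004 (P0/RW0/US1/PS0)
  ✗ PAGE_NOT_PRESENT  [4 reads]
#3 VA=0xA85C1603737 (r,kernel):
  TLB hit vpn=0xA85C1603 → PA=0x43737
#4 VA=0xA85C1603737 (r,kernel):
  TLB hit vpn=0xA85C1603 → PA=0x43737

TLB: [["0xF8000000", "0x44"], ["0xA85C1603", "0x43"]]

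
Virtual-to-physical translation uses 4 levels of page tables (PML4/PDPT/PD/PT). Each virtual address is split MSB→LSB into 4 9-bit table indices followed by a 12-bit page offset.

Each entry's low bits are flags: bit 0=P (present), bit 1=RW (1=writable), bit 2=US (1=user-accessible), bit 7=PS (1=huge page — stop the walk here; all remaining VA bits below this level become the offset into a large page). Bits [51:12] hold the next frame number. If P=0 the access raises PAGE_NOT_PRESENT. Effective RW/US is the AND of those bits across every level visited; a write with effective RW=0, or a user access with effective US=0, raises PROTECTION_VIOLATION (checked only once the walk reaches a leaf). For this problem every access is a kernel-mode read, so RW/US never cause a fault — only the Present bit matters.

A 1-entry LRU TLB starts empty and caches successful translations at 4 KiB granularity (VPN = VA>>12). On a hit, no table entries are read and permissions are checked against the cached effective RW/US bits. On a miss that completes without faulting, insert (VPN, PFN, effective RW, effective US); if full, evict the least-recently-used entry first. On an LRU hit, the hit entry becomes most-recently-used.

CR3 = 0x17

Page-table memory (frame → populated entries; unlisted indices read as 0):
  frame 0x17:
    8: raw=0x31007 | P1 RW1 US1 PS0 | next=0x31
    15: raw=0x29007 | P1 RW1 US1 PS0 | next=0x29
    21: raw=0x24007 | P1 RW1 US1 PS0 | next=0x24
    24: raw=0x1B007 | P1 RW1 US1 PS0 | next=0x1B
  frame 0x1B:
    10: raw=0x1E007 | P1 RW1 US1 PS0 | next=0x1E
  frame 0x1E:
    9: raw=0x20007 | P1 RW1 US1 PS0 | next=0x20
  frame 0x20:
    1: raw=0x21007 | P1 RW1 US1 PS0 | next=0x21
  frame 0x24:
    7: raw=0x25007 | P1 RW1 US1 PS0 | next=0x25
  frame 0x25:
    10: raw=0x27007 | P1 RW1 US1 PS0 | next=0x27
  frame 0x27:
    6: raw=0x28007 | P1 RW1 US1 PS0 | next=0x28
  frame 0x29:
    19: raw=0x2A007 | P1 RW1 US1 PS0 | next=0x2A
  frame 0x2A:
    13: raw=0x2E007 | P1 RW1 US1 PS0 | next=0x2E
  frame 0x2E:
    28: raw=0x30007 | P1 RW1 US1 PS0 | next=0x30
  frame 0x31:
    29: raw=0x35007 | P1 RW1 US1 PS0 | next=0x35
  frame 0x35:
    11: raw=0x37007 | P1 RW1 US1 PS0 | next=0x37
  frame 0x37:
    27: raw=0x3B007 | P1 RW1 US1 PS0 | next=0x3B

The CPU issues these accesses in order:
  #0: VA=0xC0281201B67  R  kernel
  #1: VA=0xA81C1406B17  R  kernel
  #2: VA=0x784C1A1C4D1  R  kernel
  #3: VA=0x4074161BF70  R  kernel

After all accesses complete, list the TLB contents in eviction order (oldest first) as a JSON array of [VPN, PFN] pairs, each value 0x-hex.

Trace:
#0 VA=0xC0281201B67 (r,kernel):
  L0: frame=0x17 idx=24 entry=0x1B007 [P=1 RW=1 US=1 PS=0]
  L1: frame=0x1B idx=10 entry=0x1E007 [P=1 RW=1 US=1 PS=0]
  L2: frame=0x1E idx=9 entry=0x20007 [P=1 RW=1 US=1 PS=0]
  L3: frame=0x20 idx=1 entry=0x21007 [P=1 RW=1 US=1 PS=0]
  ✓ 0x21B67  — 4 lookups
#1 VA=0xA81C1406B17 (r,kernel):
  L0: frame=0x17 idx=21 entry=0x24007 [P=1 RW=1 US=1 PS=0]
  L1: frame=0x24 idx=7 entry=0x25007 [P=1 RW=1 US=1 PS=0]
  L2: frame=0x25 idx=10 entry=0x27007 [P=1 RW=1 US=1 PS=0]
  L3: frame=0x27 idx=6 entry=0x28007 [P=1 RW=1 US=1 PS=0]
  ✓ 0x28B17  — 4 lookups
#2 VA=0x784C1A1C4D1 (r,kernel):
  L0: frame=0x17 idx=15 entry=0x29007 [P=1 RW=1 US=1 PS=0]
  L1: frame=0x29 idx=19 entry=0x2A007 [P=1 RW=1 US=1 PS=0]
  L2: frame=0x2A idx=13 entry=0x2E007 [P=1 RW=1 US=1 PS=0]
  L3: frame=0x2E idx=28 entry=0x30007 [P=1 RW=1 US=1 PS=0]
  ✓ 0x304D1  — 4 lookups
#3 VA=0x4074161BF70 (r,kernel):
  L0: frame=0x17 idx=8 entry=0x31007 [P=1 RW=1 US=1 PS=0]
  L1: frame=0x31 idx=29 entry=0x35007 [P=1 RW=1 US=1 PS=0]
  L2: frame=0x35 idx=11 entry=0x37007 [P=1 RW=1 US=1 PS=0]
  L3: frame=0x37 idx=27 entry=0x3B007 [P=1 RW=1 US=1 PS=0]
  ✓ 0x3BF70  — 4 lookups

TLB: [["0x4074161B", "0x3B"]]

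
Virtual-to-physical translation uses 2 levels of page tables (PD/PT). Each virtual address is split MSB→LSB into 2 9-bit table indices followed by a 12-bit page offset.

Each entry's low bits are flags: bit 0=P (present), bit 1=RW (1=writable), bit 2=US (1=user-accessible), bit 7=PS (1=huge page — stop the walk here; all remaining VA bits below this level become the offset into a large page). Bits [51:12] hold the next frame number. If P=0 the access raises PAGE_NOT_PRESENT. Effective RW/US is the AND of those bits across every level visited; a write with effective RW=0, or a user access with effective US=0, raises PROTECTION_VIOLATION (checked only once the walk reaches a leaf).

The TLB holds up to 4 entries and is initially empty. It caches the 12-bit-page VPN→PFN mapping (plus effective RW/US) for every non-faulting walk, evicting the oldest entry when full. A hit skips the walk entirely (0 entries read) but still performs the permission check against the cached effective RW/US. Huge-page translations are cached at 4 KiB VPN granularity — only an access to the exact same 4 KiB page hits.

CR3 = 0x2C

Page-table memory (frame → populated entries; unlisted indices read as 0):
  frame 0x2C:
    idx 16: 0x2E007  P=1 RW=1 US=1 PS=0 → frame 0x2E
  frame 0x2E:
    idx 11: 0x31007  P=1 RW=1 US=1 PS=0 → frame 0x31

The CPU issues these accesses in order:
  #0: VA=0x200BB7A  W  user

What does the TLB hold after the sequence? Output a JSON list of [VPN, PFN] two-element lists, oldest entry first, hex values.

Walk each access:
#0 VA=0x200BB7A (w,user):
  [0] read 0x2C idx=16: raw=0x2E007 flags P=1 W=1 U=1 S=0
  [1] read 0x2E idx=11: raw=0x31007 flags P=1 W=1 U=1 S=0
  ⇒ phys 0x31B7A  [2 reads]

TLB: [["0x200B", "0x31"]]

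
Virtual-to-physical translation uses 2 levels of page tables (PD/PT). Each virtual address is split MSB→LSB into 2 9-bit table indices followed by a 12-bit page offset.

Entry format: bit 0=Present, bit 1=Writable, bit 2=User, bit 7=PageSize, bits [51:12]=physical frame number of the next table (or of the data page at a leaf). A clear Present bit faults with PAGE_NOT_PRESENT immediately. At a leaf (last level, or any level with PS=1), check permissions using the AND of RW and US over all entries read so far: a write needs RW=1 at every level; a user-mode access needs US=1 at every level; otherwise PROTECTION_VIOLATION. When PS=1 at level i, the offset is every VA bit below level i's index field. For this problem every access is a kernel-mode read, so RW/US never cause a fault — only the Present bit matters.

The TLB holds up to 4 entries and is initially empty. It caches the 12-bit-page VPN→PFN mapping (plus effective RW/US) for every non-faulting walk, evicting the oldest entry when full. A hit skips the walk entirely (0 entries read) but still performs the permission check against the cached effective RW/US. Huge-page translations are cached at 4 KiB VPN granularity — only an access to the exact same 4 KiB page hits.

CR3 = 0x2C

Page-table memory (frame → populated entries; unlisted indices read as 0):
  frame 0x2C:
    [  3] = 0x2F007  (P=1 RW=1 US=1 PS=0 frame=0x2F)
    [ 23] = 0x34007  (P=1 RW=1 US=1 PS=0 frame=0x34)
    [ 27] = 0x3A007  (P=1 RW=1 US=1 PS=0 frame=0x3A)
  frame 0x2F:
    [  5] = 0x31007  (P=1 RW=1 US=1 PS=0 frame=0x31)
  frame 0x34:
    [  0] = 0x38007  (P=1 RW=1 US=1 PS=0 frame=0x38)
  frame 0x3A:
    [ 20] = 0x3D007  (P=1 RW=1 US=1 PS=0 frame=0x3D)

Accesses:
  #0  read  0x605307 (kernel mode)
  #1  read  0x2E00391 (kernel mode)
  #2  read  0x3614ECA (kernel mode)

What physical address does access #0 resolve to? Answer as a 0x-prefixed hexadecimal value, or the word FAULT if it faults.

Trace:
#0 VA=0x605307 (r,kernel):
  L0: frame=0x2C idx=3 entry=0x2F007 [P=1 RW=1 US=1 PS=0]
  L1: frame=0x2F idx=5 entry=0x31007 [P=1 RW=1 US=1 PS=0]
  ✓ 0x31307  — 2 lookups
#1 VA=0x2E00391 (r,kernel):
  L0: frame=0x2C idx=23 entry=0x34007 [P=1 RW=1 US=1 PS=0]
  L1: frame=0x34 idx=0 entry=0x38007 [P=1 RW=1 US=1 PS=0]
  ✓ 0x38391  — 2 lookups
#2 VA=0x3614ECA (r,kernel):
  L0: frame=0x2C idx=27 entry=0x3A007 [P=1 RW=1 US=1 PS=0]
  L1: frame=0x3A idx=20 entry=0x3D007 [P=1 RW=1 US=1 PS=0]
  ✓ 0x3DECA  — 2 lookups

Access #0 PA: 0x31307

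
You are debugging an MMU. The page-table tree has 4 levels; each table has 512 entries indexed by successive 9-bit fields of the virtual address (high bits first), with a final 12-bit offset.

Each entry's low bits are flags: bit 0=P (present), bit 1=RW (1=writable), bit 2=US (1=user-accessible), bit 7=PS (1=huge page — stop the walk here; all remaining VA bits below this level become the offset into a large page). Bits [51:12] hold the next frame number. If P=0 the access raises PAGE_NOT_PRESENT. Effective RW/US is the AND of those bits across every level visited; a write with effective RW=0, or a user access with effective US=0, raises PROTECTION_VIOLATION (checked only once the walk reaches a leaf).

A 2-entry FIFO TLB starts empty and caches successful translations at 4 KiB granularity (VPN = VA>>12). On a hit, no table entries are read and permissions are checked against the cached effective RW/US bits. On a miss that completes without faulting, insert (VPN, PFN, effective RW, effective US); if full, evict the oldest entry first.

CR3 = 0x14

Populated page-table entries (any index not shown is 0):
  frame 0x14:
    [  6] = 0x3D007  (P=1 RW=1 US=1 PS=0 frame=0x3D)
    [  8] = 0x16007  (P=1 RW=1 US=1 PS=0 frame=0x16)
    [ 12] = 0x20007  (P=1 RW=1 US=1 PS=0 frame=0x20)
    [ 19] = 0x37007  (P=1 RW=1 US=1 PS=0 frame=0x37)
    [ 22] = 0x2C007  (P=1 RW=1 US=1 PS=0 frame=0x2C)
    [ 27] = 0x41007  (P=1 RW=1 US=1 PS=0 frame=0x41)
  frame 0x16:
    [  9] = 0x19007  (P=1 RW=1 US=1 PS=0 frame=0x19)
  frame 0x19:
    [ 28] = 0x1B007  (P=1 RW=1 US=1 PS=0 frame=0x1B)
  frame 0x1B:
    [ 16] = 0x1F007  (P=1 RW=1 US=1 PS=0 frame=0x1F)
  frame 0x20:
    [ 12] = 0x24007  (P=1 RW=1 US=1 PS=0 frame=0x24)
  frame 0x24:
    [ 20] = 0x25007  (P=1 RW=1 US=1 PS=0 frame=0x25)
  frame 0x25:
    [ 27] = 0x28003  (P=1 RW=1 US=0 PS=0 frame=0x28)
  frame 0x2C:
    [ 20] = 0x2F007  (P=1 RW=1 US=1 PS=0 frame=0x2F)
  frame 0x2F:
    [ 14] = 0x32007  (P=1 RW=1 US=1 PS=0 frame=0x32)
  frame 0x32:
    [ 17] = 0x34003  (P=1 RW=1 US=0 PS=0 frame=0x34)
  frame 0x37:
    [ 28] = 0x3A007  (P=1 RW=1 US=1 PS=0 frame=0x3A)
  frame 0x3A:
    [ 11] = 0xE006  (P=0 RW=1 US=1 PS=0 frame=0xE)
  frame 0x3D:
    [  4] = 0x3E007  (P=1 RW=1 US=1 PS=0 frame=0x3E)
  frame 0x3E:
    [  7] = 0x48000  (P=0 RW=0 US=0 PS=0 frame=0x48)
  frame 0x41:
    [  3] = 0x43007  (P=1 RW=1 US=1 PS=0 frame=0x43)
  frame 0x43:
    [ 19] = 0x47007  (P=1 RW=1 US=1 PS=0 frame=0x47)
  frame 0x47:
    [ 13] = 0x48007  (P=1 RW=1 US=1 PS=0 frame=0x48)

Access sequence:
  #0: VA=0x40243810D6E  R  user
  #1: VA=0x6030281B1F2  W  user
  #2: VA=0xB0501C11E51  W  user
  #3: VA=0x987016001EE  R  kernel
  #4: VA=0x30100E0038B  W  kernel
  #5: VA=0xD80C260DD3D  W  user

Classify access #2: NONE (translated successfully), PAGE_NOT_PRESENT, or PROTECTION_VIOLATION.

Trace:
#0 VA=0x40243810D6E (r,user):
  lvl0: tbl 0x14, slot 8 ⇒ 0x16007 (P1/RW1/US1/PS0)
  lvl1: tbl 0x16, slot 9 ⇒ 0x19007 (P1/RW1/US1/PS0)
  lvl2: tbl 0x19, slot 28 ⇒ 0x1B007 (P1/RW1/US1/PS0)
  lvl3: tbl 0x1B, slot 16 ⇒ 0x1F007 (P1/RW1/US1/PS0)
  ⇒ phys 0x1FD6E  [4 reads]
#1 VA=0x6030281B1F2 (w,user):
  lvl0: tbl 0x14, slot 12 ⇒ 0x20007 (P1/RW1/US1/PS0)
  lvl1: tbl 0x20, slot 12 ⇒ 0x24007 (P1/RW1/US1/PS0)
  lvl2: tbl 0x24, slot 20 ⇒ 0x25007 (P1/RW1/US1/PS0)
  lvl3: tbl 0x25, slot 27 ⇒ 0x28003 (P1/RW1/US0/PS0)
  → PROTECTION_VIOLATION  (4 entries read)
#2 VA=0xB0501C11E51 (w,user):
  lvl0: tbl 0x14, slot 22 ⇒ 0x2C007 (P1/RW1/US1/PS0)
  lvl1: tbl 0x2C, slot 20 ⇒ 0x2F007 (P1/RW1/US1/PS0)
  lvl2: tbl 0x2F, slot 14 ⇒ 0x32007 (P1/RW1/US1/PS0)
  lvl3: tbl 0x32, slot 17 ⇒ 0x34003 (P1/RW1/US0/PS0)
  → PROTECTION_VIOLATION  (4 entries read)
#3 VA=0x987016001EE (r,kernel):
  lvl0: tbl 0x14, slot 19 ⇒ 0x37007 (P1/RW1/US1/PS0)
  lvl1: tbl 0x37, slot 28 ⇒ 0x3A007 (P1/RW1/US1/PS0)
  lvl2: tbl 0x3A, slot 11 ⇒ 0xE006 (P0/RW1/US1/PS0)
  → PAGE_NOT_PRESENT  (3 entries read)
#4 VA=0x30100E0038B (w,kernel):
  lvl0: tbl 0x14, slot 6 ⇒ 0x3D007 (P1/RW1/US1/PS0)
  lvl1: tbl 0x3D, slot 4 ⇒ 0x3E007 (P1/RW1/US1/PS0)
  lvl2: tbl 0x3E, slot 7 ⇒ 0x48000 (P0/RW0/US0/PS0)
  → PAGE_NOT_PRESENT  (3 entries read)
#5 VA=0xD80C260DD3D (w,user):
  lvl0: tbl 0x14, slot 27 ⇒ 0x41007 (P1/RW1/US1/PS0)
  lvl1: tbl 0x41, slot 3 ⇒ 0x43007 (P1/RW1/US1/PS0)
  lvl2: tbl 0x43, slot 19 ⇒ 0x47007 (P1/RW1/US1/PS0)
  lvl3: tbl 0x47, slot 13 ⇒ 0x48007 (P1/RW1/US1/PS0)
  ⇒ phys 0x48D3D  [4 reads]

Access #2 fault: PROTECTION_VIOLATION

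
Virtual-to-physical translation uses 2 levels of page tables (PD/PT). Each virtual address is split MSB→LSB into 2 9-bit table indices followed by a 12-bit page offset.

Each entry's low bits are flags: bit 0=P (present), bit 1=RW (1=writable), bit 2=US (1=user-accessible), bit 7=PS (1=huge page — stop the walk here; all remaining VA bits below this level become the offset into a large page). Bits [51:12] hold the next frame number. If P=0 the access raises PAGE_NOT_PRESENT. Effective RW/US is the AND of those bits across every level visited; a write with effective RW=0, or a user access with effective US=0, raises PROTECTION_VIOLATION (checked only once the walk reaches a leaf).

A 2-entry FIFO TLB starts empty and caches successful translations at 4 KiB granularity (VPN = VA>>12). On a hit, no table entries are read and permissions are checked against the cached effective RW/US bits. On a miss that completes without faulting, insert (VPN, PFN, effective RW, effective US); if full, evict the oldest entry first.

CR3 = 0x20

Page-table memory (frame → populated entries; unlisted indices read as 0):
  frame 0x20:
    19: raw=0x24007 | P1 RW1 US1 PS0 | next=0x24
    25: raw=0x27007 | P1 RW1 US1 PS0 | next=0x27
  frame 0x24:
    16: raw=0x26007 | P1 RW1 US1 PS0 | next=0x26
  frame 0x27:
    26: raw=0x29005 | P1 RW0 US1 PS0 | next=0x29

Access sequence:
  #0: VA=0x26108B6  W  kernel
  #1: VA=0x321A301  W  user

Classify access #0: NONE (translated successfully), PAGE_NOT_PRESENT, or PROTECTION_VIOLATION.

Walk each access:
#0 VA=0x26108B6 (w,kernel):
  lvl0: tbl 0x20, slot 19 ⇒ 0x24007 (P1/RW1/US1/PS0)
  lvl1: tbl 0x24, slot 16 ⇒ 0x26007 (P1/RW1/US1/PS0)
  ⇒ phys 0x268B6  [2 reads]
#1 VA=0x321A301 (w,user):
  lvl0: tbl 0x20, slot 25 ⇒ 0x27007 (P1/RW1/US1/PS0)
  lvl1: tbl 0x27, slot 26 ⇒ 0x29005 (P1/RW0/US1/PS0)
  ✗ PROTECTION_VIOLATION  [2 reads]

Access #0 fault: NONE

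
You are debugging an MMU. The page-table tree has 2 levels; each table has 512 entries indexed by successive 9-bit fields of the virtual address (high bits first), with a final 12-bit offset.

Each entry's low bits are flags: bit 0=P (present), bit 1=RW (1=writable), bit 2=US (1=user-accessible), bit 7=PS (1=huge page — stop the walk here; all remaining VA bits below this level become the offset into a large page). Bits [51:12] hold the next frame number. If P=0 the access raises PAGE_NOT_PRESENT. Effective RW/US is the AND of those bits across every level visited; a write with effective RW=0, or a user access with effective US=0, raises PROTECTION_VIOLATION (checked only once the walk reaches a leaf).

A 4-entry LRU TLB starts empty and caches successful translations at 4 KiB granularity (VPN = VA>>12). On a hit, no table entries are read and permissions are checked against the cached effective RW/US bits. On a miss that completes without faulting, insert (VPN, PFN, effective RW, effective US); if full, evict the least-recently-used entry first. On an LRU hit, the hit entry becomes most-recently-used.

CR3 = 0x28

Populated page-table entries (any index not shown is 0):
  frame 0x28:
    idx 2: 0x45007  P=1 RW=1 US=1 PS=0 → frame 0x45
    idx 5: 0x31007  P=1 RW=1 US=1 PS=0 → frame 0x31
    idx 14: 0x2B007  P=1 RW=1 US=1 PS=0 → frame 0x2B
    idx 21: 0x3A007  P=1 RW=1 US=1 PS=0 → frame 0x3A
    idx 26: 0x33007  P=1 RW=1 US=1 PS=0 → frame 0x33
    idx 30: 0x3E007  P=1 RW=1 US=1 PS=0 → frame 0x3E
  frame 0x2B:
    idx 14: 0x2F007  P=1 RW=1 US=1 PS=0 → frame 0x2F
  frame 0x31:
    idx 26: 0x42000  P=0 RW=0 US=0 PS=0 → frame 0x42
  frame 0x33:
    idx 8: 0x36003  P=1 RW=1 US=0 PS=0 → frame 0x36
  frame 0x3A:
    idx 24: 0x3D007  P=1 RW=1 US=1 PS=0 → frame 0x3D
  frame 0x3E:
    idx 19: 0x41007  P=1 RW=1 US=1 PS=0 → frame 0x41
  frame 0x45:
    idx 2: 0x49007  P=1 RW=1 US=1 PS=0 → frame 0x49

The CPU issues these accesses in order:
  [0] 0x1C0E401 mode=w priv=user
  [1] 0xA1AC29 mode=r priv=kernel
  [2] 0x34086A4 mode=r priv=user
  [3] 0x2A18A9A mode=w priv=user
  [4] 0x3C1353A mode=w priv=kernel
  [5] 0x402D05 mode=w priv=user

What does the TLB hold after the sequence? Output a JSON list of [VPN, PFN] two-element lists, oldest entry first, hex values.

Trace:
#0 VA=0x1C0E401 (w,user):
  lvl0: tbl 0x28, slot 14 ⇒ 0x2B007 (P1/RW1/US1/PS0)
  lvl1: tbl 0x2B, slot 14 ⇒ 0x2F007 (P1/RW1/US1/PS0)
  ⇒ phys 0x2F401  [2 reads]
#1 VA=0xA1AC29 (r,kernel):
  lvl0: tbl 0x28, slot 5 ⇒ 0x31007 (P1/RW1/US1/PS0)
  lvl1: tbl 0x31, slot 26 ⇒ 0x42000 (P0/RW0/US0/PS0)
  → PAGE_NOT_PRESENT  (2 entries read)
#2 VA=0x34086A4 (r,user):
  lvl0: tbl 0x28, slot 26 ⇒ 0x33007 (P1/RW1/US1/PS0)
  lvl1: tbl 0x33, slot 8 ⇒ 0x36003 (P1/RW1/US0/PS0)
  → PROTECTION_VIOLATION  (2 entries read)
#3 VA=0x2A18A9A (w,user):
  lvl0: tbl 0x28, slot 21 ⇒ 0x3A007 (P1/RW1/US1/PS0)
  lvl1: tbl 0x3A, slot 24 ⇒ 0x3D007 (P1/RW1/US1/PS0)
  ⇒ phys 0x3DA9A  [2 reads]
#4 VA=0x3C1353A (w,kernel):
  lvl0: tbl 0x28, slot 30 ⇒ 0x3E007 (P1/RW1/US1/PS0)
  lvl1: tbl 0x3E, slot 19 ⇒ 0x41007 (P1/RW1/US1/PS0)
  ⇒ phys 0x4153A  [2 reads]
#5 VA=0x402D05 (w,user):
  lvl0: tbl 0x28, slot 2 ⇒ 0x45007 (P1/RW1/US1/PS0)
  lvl1: tbl 0x45, slot 2 ⇒ 0x49007 (P1/RW1/US1/PS0)
  ⇒ phys 0x49D05  [2 reads]

TLB: [["0x1C0E", "0x2F"], ["0x2A18", "0x3D"], ["0x3C13", "0x41"], ["0x402", "0x49"]]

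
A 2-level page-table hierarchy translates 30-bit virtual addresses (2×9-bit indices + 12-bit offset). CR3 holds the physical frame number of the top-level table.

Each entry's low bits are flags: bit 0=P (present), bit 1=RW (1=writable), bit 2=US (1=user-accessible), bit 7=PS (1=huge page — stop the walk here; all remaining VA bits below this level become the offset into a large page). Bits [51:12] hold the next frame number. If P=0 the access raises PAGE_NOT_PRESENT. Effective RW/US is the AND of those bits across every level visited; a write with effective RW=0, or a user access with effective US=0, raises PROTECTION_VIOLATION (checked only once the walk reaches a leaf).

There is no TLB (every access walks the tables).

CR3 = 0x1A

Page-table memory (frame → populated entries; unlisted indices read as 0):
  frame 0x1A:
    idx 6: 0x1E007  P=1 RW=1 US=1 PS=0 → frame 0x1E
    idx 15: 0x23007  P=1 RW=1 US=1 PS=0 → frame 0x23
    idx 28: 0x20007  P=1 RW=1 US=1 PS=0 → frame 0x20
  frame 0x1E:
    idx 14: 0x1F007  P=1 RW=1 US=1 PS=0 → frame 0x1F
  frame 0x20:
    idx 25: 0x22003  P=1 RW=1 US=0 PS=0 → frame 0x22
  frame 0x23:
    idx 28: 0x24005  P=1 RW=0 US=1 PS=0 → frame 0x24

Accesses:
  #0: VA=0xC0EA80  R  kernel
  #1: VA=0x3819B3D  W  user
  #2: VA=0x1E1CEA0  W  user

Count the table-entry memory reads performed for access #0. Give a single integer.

Per-access translation:
#0 VA=0xC0EA80 (r,kernel):
  [0] read 0x1A idx=6: raw=0x1E007 flags P=1 W=1 U=1 S=0
  [1] read 0x1E idx=14: raw=0x1F007 flags P=1 W=1 U=1 S=0
  → PA=0x1FA80  (2 entries read)
#1 VA=0x3819B3D (w,user):
  [0] read 0x1A idx=28: raw=0x20007 flags P=1 W=1 U=1 S=0
  [1] read 0x20 idx=25: raw=0x22003 flags P=1 W=1 U=0 S=0
  ✗ PROTECTION_VIOLATION  [2 reads]
#2 VA=0x1E1CEA0 (w,user):
  [0] read 0x1A idx=15: raw=0x23007 flags P=1 W=1 U=1 S=0
  [1] read 0x23 idx=28: raw=0x24005 flags P=1 W=0 U=1 S=0
  ✗ PROTECTION_VIOLATION  [2 reads]

Entries read for #0: 2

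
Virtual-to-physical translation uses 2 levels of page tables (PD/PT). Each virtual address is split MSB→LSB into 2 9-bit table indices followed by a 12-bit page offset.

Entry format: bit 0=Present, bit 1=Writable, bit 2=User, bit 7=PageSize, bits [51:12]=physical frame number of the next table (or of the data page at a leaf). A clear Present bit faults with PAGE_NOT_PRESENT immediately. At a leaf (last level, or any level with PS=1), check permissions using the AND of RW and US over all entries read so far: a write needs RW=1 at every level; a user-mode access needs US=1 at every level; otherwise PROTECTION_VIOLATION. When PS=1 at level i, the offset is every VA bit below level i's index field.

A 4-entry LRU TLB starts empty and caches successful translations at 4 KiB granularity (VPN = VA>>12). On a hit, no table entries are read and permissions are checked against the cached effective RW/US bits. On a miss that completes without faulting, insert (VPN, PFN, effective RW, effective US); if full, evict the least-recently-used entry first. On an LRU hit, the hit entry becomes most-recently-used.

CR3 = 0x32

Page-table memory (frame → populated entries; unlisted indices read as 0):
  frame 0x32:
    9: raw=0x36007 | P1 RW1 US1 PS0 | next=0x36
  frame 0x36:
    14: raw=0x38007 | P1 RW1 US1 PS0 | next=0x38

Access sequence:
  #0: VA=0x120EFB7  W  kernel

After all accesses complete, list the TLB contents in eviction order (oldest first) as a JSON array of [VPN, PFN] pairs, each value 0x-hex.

Walk each access:
#0 VA=0x120EFB7 (w,kernel):
  L0: frame=0x32 idx=9 entry=0x36007 [P=1 RW=1 US=1 PS=0]
  L1: frame=0x36 idx=14 entry=0x38007 [P=1 RW=1 US=1 PS=0]
  ✓ 0x38FB7  — 2 lookups

TLB: [["0x120E", "0x38"]]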